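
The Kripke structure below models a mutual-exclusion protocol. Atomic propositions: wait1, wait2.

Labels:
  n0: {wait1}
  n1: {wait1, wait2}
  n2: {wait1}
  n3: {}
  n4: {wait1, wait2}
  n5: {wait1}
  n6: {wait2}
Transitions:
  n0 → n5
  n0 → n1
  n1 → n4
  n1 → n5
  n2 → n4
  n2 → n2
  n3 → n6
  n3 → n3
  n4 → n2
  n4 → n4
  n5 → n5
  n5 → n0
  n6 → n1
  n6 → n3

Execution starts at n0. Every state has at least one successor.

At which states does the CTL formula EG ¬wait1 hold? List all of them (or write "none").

{n3, n6}

States satisfying ¬wait1: {n3, n6}.
States satisfying EG ¬wait1: {n3, n6}.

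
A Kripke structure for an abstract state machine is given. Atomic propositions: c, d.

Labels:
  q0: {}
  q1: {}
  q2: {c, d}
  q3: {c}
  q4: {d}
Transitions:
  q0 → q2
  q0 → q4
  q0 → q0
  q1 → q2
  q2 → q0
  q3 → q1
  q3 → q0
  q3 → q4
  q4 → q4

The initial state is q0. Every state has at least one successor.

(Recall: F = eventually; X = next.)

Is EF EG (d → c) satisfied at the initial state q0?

Yes

States satisfying EG (d → c): {q0, q1, q2, q3}.
States satisfying EF EG (d → c): {q0, q1, q2, q3}.
Some path from q0 reaches a state where EG (d → c) holds.
q0 ∈ Sat(EF EG (d → c)).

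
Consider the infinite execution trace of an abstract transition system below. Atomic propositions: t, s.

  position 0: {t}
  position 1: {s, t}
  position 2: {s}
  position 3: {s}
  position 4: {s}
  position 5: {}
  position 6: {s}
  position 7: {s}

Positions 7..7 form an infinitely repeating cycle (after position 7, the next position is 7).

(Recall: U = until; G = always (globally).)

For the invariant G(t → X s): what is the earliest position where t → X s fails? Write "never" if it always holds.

t → X s holds at every position 0..7, and those are all the positions the trace ever visits, so the invariant G(t → X s) is never violated.

never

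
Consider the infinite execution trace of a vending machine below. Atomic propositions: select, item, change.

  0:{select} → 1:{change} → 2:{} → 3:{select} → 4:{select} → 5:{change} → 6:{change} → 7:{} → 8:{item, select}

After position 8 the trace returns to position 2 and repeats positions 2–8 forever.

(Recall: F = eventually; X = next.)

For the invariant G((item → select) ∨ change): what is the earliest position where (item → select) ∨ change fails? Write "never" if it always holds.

never

(item → select) ∨ change holds at every position 0..8, and those are all the positions the trace ever visits, so the invariant G((item → select) ∨ change) is never violated.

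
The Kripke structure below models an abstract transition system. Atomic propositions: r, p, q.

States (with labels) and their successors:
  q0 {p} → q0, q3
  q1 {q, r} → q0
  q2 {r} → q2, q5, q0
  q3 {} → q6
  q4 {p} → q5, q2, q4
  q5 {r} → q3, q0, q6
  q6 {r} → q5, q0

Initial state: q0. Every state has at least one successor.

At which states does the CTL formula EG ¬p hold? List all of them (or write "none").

{q2, q3, q5, q6}

States satisfying ¬p: {q1, q2, q3, q5, q6}.
States satisfying EG ¬p: {q2, q3, q5, q6}.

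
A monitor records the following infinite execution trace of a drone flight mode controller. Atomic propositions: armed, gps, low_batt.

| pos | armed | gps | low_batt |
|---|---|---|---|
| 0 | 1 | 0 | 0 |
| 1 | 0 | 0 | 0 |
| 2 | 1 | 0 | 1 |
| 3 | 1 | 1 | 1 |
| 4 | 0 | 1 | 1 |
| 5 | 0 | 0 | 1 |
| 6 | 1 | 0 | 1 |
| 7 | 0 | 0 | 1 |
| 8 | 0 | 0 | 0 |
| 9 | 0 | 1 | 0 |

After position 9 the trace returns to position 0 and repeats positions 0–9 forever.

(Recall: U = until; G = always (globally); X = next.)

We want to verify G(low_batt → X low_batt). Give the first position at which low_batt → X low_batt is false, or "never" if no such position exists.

Check low_batt → X low_batt at each position in order: 0 ✓, 1 ✓, 2 ✓, 3 ✓, 4 ✓, 5 ✓, 6 ✓.
At position 7 the labels are {low_batt} and the next position 8 has {}, so low_batt → X low_batt is false there. This is the first violation.

7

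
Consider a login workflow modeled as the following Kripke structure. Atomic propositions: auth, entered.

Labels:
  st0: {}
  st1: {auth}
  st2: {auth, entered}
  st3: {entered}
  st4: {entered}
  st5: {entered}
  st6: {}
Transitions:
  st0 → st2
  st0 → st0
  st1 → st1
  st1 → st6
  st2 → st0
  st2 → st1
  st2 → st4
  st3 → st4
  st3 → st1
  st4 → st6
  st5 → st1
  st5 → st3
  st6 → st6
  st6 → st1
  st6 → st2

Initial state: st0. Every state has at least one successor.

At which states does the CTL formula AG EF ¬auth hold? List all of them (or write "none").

States satisfying EF ¬auth: {st0, st1, st2, st3, st4, st5, st6}.
States satisfying AG EF ¬auth: {st0, st1, st2, st3, st4, st5, st6}.

{st0, st1, st2, st3, st4, st5, st6}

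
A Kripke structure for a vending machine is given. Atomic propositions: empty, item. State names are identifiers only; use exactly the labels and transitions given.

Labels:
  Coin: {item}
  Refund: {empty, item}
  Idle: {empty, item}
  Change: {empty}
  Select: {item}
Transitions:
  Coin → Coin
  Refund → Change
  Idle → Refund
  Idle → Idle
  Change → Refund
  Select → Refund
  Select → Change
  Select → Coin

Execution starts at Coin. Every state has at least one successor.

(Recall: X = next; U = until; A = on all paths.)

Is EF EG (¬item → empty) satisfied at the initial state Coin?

Holds

States satisfying EG (¬item → empty): {Coin, Refund, Idle, Change, Select}.
States satisfying EF EG (¬item → empty): {Coin, Refund, Idle, Change, Select}.
Some path from Coin reaches a state where EG (¬item → empty) holds.
Coin ∈ Sat(EF EG (¬item → empty)).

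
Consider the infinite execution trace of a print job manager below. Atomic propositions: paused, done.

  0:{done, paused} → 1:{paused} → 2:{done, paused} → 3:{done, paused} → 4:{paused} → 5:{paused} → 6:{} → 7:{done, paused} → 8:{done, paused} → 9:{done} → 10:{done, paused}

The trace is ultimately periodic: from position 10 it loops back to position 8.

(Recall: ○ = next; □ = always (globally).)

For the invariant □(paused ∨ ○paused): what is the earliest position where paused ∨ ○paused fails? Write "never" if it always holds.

paused ∨ ○paused holds at every position 0..10, and those are all the positions the trace ever visits, so the invariant □(paused ∨ ○paused) is never violated.

never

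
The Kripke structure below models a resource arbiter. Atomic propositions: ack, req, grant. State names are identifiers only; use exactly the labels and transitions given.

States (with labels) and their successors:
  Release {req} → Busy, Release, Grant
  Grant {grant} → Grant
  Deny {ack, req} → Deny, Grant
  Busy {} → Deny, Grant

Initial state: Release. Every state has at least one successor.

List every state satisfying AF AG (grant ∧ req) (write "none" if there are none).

States satisfying AG (grant ∧ req): ∅.
States satisfying AF AG (grant ∧ req): ∅.

none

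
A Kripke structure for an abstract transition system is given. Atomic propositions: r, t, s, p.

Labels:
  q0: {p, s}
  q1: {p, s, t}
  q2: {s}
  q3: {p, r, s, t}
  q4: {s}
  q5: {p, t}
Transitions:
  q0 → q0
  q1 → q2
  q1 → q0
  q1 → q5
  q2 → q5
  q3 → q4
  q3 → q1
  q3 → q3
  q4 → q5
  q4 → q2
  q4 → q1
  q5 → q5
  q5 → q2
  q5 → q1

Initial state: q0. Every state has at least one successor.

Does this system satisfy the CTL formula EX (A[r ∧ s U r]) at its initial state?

States satisfying A[r ∧ s U r]: {q3}.
States satisfying EX (A[r ∧ s U r]): {q3}.
No suitable path/successor from q0 witnesses the formula.
q0 ∉ Sat(EX (A[r ∧ s U r])).

Does not hold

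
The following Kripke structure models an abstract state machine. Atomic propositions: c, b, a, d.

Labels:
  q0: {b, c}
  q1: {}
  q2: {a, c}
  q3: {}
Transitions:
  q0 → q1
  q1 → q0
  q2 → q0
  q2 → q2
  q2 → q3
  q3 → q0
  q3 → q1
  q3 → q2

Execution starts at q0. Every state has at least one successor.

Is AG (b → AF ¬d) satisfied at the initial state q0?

Satisfied

States satisfying b → AF ¬d: {q0, q1, q2, q3}.
States satisfying AG (b → AF ¬d): {q0, q1, q2, q3}.
Every state reachable from q0 satisfies b → AF ¬d.
q0 ∈ Sat(AG (b → AF ¬d)).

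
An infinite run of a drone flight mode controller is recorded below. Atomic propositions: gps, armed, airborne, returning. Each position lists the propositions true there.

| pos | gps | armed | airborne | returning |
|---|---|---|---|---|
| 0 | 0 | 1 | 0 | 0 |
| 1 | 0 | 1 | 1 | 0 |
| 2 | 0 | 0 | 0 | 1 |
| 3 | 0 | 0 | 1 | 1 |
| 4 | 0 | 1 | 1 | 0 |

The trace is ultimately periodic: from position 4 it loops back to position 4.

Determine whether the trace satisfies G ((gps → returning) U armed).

Holds

(gps → returning) U armed holds at every position 0..4, and those are all positions ever visited, so G ((gps → returning) U armed) holds.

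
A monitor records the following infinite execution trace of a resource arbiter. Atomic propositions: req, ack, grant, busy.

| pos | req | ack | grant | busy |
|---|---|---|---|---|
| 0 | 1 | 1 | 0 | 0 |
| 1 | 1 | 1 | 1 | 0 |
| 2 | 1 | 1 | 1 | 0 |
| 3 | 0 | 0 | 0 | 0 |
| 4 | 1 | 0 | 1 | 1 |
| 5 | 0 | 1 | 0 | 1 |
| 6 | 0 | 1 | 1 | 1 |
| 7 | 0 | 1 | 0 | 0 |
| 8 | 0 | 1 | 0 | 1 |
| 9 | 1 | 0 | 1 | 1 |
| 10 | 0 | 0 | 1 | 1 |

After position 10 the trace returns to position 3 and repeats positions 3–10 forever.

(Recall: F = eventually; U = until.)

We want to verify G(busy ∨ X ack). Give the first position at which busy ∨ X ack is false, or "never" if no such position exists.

Check busy ∨ X ack at each position in order: 0 ✓, 1 ✓.
At position 2 the labels are {ack, grant, req} and the next position 3 has {}, so busy ∨ X ack is false there. This is the first violation.

2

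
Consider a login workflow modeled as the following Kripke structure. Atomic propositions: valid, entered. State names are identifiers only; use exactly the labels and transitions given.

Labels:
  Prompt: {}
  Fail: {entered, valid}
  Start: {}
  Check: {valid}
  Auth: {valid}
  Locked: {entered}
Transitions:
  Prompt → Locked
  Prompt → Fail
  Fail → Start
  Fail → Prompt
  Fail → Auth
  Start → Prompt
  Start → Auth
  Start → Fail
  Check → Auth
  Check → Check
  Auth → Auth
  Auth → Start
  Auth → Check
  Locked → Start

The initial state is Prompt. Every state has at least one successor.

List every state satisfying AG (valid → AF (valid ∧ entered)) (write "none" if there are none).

none

States satisfying valid → AF (valid ∧ entered): {Prompt, Fail, Start, Locked}.
States satisfying AG (valid → AF (valid ∧ entered)): ∅.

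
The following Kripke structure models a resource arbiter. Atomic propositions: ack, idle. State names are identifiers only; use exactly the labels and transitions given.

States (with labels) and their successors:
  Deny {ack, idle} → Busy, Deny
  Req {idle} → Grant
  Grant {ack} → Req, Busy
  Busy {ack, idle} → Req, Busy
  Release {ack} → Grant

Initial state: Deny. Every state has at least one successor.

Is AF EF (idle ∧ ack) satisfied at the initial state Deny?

Yes

States satisfying EF (idle ∧ ack): {Deny, Req, Grant, Busy, Release}.
States satisfying AF EF (idle ∧ ack): {Deny, Req, Grant, Busy, Release}.
Deny ∈ Sat(AF EF (idle ∧ ack)).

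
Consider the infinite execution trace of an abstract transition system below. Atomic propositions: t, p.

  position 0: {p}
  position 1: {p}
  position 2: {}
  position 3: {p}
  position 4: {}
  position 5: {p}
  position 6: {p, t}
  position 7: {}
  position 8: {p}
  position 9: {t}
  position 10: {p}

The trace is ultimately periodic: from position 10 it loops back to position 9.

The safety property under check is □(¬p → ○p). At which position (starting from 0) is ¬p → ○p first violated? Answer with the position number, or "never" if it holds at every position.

¬p → ○p holds at every position 0..10, and those are all the positions the trace ever visits, so the invariant □(¬p → ○p) is never violated.

never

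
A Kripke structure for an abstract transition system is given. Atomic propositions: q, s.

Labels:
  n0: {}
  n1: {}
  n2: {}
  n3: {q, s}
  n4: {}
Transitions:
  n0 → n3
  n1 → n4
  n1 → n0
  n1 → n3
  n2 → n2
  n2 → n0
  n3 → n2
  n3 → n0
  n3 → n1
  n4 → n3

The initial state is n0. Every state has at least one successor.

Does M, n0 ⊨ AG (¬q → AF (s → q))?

Yes

States satisfying ¬q → AF (s → q): {n0, n1, n2, n3, n4}.
States satisfying AG (¬q → AF (s → q)): {n0, n1, n2, n3, n4}.
Every state reachable from n0 satisfies ¬q → AF (s → q).
n0 ∈ Sat(AG (¬q → AF (s → q))).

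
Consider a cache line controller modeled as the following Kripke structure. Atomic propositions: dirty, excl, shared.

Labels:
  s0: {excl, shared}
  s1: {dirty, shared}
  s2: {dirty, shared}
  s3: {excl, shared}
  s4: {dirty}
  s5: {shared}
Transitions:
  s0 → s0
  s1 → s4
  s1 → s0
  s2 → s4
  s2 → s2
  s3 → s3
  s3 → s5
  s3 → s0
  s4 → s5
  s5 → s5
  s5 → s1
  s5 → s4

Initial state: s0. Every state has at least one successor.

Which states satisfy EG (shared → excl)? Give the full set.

{s0, s3}

States satisfying shared → excl: {s0, s3, s4}.
States satisfying EG (shared → excl): {s0, s3}.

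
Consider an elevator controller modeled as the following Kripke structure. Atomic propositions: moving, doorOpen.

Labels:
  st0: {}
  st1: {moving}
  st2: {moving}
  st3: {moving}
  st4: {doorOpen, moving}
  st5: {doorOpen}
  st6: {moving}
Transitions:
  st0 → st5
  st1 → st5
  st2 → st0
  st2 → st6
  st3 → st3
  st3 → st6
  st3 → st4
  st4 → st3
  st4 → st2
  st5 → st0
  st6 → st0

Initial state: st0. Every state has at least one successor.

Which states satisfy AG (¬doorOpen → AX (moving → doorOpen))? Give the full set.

{st0, st1, st5, st6}

States satisfying ¬doorOpen → AX (moving → doorOpen): {st0, st1, st4, st5, st6}.
States satisfying AG (¬doorOpen → AX (moving → doorOpen)): {st0, st1, st5, st6}.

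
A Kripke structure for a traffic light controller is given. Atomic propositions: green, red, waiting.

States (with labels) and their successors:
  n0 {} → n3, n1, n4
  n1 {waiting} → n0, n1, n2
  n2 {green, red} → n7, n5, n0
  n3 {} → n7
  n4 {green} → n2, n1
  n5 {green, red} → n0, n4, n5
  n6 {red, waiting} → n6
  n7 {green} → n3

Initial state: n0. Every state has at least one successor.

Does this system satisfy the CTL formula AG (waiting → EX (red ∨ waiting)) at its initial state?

Satisfied

States satisfying waiting → EX (red ∨ waiting): {n0, n1, n2, n3, n4, n5, n6, n7}.
States satisfying AG (waiting → EX (red ∨ waiting)): {n0, n1, n2, n3, n4, n5, n6, n7}.
Every state reachable from n0 satisfies waiting → EX (red ∨ waiting).
n0 ∈ Sat(AG (waiting → EX (red ∨ waiting))).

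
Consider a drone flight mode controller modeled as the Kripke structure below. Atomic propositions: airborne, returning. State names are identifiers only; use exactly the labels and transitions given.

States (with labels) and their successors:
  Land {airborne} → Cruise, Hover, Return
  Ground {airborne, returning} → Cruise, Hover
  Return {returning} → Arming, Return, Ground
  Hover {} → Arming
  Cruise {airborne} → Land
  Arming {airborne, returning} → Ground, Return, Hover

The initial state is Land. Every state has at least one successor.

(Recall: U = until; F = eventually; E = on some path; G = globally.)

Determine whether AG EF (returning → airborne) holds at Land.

States satisfying EF (returning → airborne): {Land, Ground, Return, Hover, Cruise, Arming}.
States satisfying AG EF (returning → airborne): {Land, Ground, Return, Hover, Cruise, Arming}.
Every state reachable from Land satisfies EF (returning → airborne).
Land ∈ Sat(AG EF (returning → airborne)).

Satisfied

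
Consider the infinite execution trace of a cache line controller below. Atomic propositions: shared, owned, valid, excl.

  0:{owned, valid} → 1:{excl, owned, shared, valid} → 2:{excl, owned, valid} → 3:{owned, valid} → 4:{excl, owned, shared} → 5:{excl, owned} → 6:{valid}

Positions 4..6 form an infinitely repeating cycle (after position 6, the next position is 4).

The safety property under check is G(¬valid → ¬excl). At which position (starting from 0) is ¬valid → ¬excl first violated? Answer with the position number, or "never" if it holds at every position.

Check ¬valid → ¬excl at each position in order: 0 ✓, 1 ✓, 2 ✓, 3 ✓.
At position 4 the labels are {excl, owned, shared}, so ¬valid → ¬excl is false there. This is the first violation.

4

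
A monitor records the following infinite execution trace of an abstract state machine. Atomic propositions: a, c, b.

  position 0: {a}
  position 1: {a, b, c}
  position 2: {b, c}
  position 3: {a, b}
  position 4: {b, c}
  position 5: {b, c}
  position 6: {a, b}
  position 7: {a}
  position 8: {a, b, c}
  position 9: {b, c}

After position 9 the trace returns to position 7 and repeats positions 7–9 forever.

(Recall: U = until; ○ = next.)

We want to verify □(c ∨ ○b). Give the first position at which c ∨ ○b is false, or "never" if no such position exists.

Check c ∨ ○b at each position in order: 0 ✓, 1 ✓, 2 ✓, 3 ✓, 4 ✓, 5 ✓.
At position 6 the labels are {a, b} and the next position 7 has {a}, so c ∨ ○b is false there. This is the first violation.

6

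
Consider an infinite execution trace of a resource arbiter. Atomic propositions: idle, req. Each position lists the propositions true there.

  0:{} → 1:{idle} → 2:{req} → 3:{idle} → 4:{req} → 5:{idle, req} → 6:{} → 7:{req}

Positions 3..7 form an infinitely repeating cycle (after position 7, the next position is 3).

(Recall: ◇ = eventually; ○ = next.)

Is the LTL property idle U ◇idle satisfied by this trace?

Walking from position 0: ◇idle first holds at position 0, and idle holds at every earlier position along the way, so idle U ◇idle holds.

Holds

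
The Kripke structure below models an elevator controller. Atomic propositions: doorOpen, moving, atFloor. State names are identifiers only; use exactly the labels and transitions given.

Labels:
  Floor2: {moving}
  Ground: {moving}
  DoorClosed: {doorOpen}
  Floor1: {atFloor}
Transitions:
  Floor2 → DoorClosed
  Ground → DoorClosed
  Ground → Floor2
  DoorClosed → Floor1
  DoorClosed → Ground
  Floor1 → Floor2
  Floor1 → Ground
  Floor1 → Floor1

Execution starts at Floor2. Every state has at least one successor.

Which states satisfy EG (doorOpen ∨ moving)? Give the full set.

{Floor2, Ground, DoorClosed}

States satisfying doorOpen ∨ moving: {Floor2, Ground, DoorClosed}.
States satisfying EG (doorOpen ∨ moving): {Floor2, Ground, DoorClosed}.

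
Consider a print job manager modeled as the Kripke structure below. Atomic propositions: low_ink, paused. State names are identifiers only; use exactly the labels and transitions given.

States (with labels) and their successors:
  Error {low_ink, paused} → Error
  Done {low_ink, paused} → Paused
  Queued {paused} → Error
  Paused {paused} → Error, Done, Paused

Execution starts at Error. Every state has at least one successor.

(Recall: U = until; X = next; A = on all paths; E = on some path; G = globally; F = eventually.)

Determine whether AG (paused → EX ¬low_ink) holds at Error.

States satisfying paused → EX ¬low_ink: {Done, Paused}.
States satisfying AG (paused → EX ¬low_ink): ∅.
Error is reachable from Error and violates paused → EX ¬low_ink, so AG fails at Error.
Error ∉ Sat(AG (paused → EX ¬low_ink)).

No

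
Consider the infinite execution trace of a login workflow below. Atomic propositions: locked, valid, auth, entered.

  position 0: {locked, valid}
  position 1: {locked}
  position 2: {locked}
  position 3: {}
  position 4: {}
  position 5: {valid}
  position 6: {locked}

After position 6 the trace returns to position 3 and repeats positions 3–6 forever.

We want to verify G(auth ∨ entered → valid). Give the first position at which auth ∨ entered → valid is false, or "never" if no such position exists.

auth ∨ entered → valid holds at every position 0..6, and those are all the positions the trace ever visits, so the invariant G(auth ∨ entered → valid) is never violated.

never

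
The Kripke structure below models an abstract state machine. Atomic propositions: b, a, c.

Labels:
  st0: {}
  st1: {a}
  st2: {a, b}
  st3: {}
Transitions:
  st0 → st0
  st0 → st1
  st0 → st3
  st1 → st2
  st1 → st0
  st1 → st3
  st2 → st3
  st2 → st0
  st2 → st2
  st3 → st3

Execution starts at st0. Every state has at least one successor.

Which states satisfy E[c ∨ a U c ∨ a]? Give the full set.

{st1, st2}

States satisfying c ∨ a: {st1, st2}.
States satisfying E[c ∨ a U c ∨ a]: {st1, st2}.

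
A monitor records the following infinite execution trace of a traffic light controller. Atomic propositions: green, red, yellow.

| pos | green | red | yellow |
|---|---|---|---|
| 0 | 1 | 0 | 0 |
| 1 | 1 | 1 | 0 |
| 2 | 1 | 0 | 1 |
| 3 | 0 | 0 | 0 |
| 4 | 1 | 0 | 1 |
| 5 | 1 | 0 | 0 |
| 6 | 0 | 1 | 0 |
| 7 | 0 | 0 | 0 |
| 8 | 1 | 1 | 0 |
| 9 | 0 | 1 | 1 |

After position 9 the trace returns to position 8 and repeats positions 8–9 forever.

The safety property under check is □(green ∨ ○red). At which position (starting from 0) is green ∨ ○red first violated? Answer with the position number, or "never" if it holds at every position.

3

Check green ∨ ○red at each position in order: 0 ✓, 1 ✓, 2 ✓.
At position 3 the labels are {} and the next position 4 has {green, yellow}, so green ∨ ○red is false there. This is the first violation.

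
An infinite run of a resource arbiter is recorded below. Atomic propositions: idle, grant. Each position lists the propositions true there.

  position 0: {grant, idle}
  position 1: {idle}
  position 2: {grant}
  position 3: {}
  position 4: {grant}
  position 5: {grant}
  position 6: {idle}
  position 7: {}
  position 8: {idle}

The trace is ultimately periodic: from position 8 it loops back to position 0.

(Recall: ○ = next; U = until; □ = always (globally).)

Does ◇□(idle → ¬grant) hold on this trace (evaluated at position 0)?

□(idle → ¬grant) is false at every position 0..8, so it never becomes true and ◇□(idle → ¬grant) fails.

Does not hold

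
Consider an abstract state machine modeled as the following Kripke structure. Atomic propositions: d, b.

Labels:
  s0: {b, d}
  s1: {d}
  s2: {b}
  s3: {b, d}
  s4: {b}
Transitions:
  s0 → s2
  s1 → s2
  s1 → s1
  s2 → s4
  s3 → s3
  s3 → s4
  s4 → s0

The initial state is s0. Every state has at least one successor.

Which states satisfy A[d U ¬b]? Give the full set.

States satisfying d: {s0, s1, s3}.
States satisfying ¬b: {s1}.
States satisfying A[d U ¬b]: {s1}.

{s1}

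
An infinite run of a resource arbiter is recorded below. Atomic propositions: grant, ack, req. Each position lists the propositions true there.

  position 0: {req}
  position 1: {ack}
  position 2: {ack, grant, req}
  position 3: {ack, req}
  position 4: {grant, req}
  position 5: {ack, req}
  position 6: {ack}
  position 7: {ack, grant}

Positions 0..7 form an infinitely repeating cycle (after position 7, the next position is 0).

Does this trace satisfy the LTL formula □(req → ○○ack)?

req → ○○ack must hold at every position from 0 onward. It fails at position 2, so □(req → ○○ack) is false.
Positions where req holds: 0, 2, 3, 4, 5.
Check ○○ack at each: 0→ok, 2→fails, 3→ok, 4→ok, 5→ok.

Does not hold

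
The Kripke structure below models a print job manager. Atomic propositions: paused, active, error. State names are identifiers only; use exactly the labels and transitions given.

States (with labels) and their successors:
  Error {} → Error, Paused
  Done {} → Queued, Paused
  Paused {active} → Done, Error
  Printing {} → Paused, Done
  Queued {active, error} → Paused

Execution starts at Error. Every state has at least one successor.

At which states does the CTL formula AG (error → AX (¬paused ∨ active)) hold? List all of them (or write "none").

States satisfying error → AX (¬paused ∨ active): {Error, Done, Paused, Printing, Queued}.
States satisfying AG (error → AX (¬paused ∨ active)): {Error, Done, Paused, Printing, Queued}.

{Error, Done, Paused, Printing, Queued}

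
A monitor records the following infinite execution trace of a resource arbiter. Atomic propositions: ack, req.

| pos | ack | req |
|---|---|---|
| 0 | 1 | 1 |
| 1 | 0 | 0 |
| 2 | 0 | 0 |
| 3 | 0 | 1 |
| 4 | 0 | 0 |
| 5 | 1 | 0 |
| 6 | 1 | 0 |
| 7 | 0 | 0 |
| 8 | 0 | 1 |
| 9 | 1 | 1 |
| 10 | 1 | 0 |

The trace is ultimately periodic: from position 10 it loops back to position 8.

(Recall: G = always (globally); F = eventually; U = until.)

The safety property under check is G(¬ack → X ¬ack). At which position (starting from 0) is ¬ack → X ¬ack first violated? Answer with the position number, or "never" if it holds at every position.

Check ¬ack → X ¬ack at each position in order: 0 ✓, 1 ✓, 2 ✓, 3 ✓.
At position 4 the labels are {} and the next position 5 has {ack}, so ¬ack → X ¬ack is false there. This is the first violation.

4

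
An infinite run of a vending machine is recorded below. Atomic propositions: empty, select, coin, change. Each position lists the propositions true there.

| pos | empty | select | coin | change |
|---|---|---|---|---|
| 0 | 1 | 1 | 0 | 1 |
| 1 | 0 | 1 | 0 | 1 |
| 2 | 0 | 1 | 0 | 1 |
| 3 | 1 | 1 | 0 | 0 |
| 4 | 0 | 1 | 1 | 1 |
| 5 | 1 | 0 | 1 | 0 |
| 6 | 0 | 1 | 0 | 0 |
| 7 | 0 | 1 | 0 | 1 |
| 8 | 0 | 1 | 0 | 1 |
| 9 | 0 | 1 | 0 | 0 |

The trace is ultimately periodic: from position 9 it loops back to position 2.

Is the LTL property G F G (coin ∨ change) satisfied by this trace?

F G (coin ∨ change) must hold at every position from 0 onward. It fails at position 0, so G F G (coin ∨ change) is false.

Violated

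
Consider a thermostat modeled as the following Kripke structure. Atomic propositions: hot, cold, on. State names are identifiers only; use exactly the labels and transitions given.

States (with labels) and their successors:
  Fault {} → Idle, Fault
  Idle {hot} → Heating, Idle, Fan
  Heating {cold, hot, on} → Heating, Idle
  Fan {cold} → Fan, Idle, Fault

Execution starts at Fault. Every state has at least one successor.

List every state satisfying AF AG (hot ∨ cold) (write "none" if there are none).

States satisfying AG (hot ∨ cold): ∅.
States satisfying AF AG (hot ∨ cold): ∅.

none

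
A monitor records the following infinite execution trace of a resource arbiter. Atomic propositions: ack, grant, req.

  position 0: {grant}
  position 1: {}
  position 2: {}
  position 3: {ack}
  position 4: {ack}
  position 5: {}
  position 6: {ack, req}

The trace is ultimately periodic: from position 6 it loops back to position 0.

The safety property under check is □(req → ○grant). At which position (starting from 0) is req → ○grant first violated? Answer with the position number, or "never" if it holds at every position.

never

req → ○grant holds at every position 0..6, and those are all the positions the trace ever visits, so the invariant □(req → ○grant) is never violated.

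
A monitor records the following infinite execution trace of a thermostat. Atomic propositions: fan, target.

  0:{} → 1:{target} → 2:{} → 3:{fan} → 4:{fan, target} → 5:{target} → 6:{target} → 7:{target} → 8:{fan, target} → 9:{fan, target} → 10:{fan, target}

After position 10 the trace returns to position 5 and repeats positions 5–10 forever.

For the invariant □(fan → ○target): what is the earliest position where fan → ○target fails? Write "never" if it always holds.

fan → ○target holds at every position 0..10, and those are all the positions the trace ever visits, so the invariant □(fan → ○target) is never violated.

never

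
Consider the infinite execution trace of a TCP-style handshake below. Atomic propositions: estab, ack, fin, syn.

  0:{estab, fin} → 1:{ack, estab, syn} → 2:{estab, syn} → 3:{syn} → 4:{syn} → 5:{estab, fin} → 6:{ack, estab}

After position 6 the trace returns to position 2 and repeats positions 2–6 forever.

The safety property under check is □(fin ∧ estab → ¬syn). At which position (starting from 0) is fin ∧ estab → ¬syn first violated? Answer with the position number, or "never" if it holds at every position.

fin ∧ estab → ¬syn holds at every position 0..6, and those are all the positions the trace ever visits, so the invariant □(fin ∧ estab → ¬syn) is never violated.

never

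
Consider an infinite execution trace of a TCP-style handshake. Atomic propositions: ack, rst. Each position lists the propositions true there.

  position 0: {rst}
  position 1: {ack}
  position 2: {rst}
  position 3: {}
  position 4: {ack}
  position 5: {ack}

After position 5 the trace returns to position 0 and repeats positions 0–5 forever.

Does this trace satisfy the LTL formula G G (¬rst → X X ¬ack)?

G (¬rst → X X ¬ack) must hold at every position from 0 onward. It fails at position 0, so G G (¬rst → X X ¬ack) is false.

Does not hold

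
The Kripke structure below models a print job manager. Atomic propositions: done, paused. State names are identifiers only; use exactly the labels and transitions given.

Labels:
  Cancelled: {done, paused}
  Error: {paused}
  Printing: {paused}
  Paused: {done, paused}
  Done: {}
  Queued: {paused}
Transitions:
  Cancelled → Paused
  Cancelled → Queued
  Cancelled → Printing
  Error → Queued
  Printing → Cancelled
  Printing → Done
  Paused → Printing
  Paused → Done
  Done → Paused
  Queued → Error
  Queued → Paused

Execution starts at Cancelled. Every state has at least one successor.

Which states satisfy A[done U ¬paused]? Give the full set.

States satisfying done: {Cancelled, Paused}.
States satisfying ¬paused: {Done}.
States satisfying A[done U ¬paused]: {Done}.

{Done}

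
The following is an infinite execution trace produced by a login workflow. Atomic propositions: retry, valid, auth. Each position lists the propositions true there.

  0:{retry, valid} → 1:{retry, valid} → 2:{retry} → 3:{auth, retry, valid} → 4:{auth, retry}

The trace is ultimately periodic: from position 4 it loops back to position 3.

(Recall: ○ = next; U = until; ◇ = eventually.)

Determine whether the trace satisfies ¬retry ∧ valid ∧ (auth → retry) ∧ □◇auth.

◇auth holds at every position 0..4, and those are all positions ever visited, so □◇auth holds.
At position 0: ¬retry ∧ valid ∧ (auth → retry) is false; □◇auth is true; so ¬retry ∧ valid ∧ (auth → retry) ∧ □◇auth is false.

Does not hold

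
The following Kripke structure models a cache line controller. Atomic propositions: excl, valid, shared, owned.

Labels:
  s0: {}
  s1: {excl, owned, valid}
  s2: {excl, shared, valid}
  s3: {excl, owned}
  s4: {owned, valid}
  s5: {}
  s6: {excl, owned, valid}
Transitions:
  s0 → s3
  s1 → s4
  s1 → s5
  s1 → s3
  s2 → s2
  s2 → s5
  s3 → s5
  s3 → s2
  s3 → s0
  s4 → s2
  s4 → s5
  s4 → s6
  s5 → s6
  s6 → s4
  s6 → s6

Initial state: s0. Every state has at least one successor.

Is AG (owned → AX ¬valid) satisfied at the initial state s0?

States satisfying owned → AX ¬valid: {s0, s2, s5}.
States satisfying AG (owned → AX ¬valid): ∅.
s3 is reachable from s0 and violates owned → AX ¬valid, so AG fails at s0.
s0 ∉ Sat(AG (owned → AX ¬valid)).

Violated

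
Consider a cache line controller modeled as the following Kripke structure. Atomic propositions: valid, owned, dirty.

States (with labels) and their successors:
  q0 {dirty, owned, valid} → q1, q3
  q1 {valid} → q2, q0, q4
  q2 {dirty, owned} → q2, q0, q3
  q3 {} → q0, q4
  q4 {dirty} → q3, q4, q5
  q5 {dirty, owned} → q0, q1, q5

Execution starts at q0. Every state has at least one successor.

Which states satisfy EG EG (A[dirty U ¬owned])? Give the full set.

States satisfying EG (A[dirty U ¬owned]): {q0, q1, q3, q4}.
States satisfying EG EG (A[dirty U ¬owned]): {q0, q1, q3, q4}.

{q0, q1, q3, q4}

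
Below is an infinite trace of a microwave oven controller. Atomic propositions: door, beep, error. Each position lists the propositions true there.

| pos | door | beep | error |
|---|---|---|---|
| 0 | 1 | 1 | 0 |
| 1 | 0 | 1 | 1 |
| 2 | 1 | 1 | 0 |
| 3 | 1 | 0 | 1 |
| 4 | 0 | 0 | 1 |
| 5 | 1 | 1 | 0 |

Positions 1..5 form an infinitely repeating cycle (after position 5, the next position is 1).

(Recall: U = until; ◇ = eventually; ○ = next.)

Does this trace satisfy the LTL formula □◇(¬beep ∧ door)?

◇(¬beep ∧ door) holds at every position 0..5, and those are all positions ever visited, so □◇(¬beep ∧ door) holds.

Holds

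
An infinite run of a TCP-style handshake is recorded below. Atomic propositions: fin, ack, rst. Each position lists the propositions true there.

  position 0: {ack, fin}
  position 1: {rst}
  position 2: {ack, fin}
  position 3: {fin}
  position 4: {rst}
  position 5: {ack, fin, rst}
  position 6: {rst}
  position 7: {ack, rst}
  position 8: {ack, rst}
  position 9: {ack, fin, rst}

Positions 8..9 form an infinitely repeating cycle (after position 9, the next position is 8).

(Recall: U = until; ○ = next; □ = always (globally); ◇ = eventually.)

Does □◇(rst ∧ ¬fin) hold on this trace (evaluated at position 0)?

◇(rst ∧ ¬fin) holds at every position 0..9, and those are all positions ever visited, so □◇(rst ∧ ¬fin) holds.

Yes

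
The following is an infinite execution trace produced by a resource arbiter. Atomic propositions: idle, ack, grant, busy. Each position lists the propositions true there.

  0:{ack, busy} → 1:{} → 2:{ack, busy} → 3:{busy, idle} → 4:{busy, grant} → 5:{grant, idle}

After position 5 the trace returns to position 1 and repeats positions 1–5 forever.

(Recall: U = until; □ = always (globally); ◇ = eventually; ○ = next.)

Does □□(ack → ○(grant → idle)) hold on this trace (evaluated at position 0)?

Satisfied

□(ack → ○(grant → idle)) holds at every position 0..5, and those are all positions ever visited, so □□(ack → ○(grant → idle)) holds.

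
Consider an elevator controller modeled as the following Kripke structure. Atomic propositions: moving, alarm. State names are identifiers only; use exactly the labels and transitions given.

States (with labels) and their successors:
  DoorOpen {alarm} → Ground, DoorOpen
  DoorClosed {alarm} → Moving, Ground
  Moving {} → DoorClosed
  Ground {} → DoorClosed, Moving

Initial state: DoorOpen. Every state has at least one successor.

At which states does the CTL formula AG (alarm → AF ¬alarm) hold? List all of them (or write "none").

{DoorClosed, Moving, Ground}

States satisfying alarm → AF ¬alarm: {DoorClosed, Moving, Ground}.
States satisfying AG (alarm → AF ¬alarm): {DoorClosed, Moving, Ground}.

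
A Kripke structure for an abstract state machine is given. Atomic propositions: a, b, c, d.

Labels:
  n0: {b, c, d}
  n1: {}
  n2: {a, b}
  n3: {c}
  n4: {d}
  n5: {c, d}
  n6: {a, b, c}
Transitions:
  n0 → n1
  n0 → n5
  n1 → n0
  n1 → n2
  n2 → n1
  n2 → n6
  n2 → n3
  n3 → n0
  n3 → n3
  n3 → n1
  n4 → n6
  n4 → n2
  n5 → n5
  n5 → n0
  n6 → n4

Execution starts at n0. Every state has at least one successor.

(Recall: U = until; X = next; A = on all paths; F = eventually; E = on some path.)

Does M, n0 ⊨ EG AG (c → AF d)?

States satisfying AG (c → AF d): ∅.
States satisfying EG AG (c → AF d): ∅.
No suitable path/successor from n0 witnesses the formula.
n0 ∉ Sat(EG AG (c → AF d)).

Does not hold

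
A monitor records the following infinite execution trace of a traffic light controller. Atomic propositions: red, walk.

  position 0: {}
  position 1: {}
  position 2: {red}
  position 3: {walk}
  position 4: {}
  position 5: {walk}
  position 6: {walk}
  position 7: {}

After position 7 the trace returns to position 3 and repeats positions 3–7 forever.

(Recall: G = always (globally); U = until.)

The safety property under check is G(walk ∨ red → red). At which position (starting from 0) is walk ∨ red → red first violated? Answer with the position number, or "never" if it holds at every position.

Check walk ∨ red → red at each position in order: 0 ✓, 1 ✓, 2 ✓.
At position 3 the labels are {walk}, so walk ∨ red → red is false there. This is the first violation.

3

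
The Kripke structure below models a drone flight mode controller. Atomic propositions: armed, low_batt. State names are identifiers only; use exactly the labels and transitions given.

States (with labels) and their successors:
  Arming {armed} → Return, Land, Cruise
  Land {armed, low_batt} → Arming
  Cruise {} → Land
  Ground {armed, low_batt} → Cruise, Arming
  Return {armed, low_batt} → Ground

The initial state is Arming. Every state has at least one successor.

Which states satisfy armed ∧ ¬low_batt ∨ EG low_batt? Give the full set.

States satisfying ¬low_batt: {Arming, Cruise}.
States satisfying armed ∧ ¬low_batt: {Arming}.
States satisfying low_batt: {Land, Ground, Return}.
States satisfying EG low_batt: ∅.
States satisfying armed ∧ ¬low_batt ∨ EG low_batt: {Arming}.

{Arming}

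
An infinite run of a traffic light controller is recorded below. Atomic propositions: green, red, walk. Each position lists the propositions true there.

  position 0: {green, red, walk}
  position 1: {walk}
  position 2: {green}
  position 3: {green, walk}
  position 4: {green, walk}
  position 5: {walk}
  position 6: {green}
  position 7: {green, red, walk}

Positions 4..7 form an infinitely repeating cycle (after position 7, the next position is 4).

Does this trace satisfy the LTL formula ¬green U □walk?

Does not hold

Walking from position 0: at position 0, □walk has not yet held and ¬green fails, so ¬green U □walk is false.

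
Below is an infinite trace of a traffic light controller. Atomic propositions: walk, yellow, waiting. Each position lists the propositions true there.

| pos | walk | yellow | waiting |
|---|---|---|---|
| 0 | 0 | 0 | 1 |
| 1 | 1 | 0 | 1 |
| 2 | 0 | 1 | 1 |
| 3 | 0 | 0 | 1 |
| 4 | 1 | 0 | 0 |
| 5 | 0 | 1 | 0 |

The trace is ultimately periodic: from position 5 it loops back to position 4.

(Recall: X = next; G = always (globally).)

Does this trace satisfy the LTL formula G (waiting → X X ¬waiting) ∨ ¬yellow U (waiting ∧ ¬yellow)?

Yes

waiting → X X ¬waiting must hold at every position from 0 onward. It fails at position 0, so G (waiting → X X ¬waiting) is false.
Positions where waiting holds: 0, 1, 2, 3.
Check X X ¬waiting at each: 0→fails, 1→fails, 2→ok, 3→ok.
Walking from position 0: waiting ∧ ¬yellow first holds at position 0, and ¬yellow holds at every earlier position along the way, so ¬yellow U (waiting ∧ ¬yellow) holds.
At position 0: G (waiting → X X ¬waiting) is false; ¬yellow U (waiting ∧ ¬yellow) is true; so G (waiting → X X ¬waiting) ∨ ¬yellow U (waiting ∧ ¬yellow) is true.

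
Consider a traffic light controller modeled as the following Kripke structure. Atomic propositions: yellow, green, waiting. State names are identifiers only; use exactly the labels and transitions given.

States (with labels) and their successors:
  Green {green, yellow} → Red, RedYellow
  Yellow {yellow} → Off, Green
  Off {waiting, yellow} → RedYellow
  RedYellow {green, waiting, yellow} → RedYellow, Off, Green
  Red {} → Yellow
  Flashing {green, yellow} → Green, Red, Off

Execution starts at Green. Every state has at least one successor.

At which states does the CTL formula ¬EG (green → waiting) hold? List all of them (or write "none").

{Green, Flashing}

States satisfying green → waiting: {Yellow, Off, RedYellow, Red}.
States satisfying EG (green → waiting): {Yellow, Off, RedYellow, Red}.
States satisfying ¬EG (green → waiting): {Green, Flashing}.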